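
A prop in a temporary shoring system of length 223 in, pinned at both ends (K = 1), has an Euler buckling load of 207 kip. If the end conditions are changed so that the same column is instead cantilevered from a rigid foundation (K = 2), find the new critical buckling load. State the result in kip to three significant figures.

P_cr ≈ 51.8 kip

P_cr ∝ 1/K², so P_cr,new = P_cr,old × (K_old/K_new)² = 207 × (1/2)²
= 207 × 0.2500 = 51.8 kip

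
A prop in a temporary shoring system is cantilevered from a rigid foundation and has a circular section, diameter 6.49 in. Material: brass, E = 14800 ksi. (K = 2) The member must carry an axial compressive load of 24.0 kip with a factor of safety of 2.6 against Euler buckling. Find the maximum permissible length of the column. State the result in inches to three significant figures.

L_max ≈ 226 in

I = πd⁴/64 = π×6.49⁴/64 = 87.09 in⁴
Required critical load P_cr = n·P = 2.6 × 24.0 = 62.40 kip = 6.240×10^4 lb
From P_cr = π²EI/(K·L)²:  L = (1/K)·√(π²EI/P_cr) = (1/2)·√(π²×1.48×10^7×87.09/6.240×10^4)
L = 226 in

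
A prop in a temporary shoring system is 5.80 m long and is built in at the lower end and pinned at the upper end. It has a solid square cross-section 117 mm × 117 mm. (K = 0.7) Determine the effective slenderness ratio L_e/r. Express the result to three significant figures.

For a square r = a/√12 = 117/√12 = 33.77 mm
L_e = K·L = 0.7 × 5.80 m = 4.060 m = 4060.0 mm
λ = L_e / r_min = 4060.0 / 33.77 = 120

λ ≈ 120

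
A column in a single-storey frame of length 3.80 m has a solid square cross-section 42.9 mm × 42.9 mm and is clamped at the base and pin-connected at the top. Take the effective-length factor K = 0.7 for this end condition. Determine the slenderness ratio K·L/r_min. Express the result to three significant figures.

I = a⁴/12 = 42.9⁴/12 = 2.823×10^5 mm⁴
A = 1.840×10^3 mm²;  r_min = √(I/A) = √(2.823×10^5/1.840×10^3) = 12.38 mm
L_e = K·L = 0.7 × 3.80 m = 2.660 m = 2660.0 mm
λ = L_e / r_min = 2660.0 / 12.38 = 215

λ ≈ 215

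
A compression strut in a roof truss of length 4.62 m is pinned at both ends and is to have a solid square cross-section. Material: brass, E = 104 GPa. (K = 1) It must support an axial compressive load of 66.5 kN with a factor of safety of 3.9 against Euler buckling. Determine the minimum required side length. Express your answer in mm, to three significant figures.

Required P_cr = n·P = 3.9 × 66.5 = 259.3 kN
L_e = K·L = 1 × 4.62 = 4.620 m
Required I = P_cr·L_e²/(π²E) = 2.594×10^5 × 4.620² / (π² × 1.04×10^11) = 5.393×10^-6 m⁴
I_req = 5.393×10^6 mm⁴
Solid square: I = a⁴/12  ⇒  a = (12I)^(1/4) = (12×5.393×10^6)^(1/4) = 89.7 mm

a ≈ 89.7 mm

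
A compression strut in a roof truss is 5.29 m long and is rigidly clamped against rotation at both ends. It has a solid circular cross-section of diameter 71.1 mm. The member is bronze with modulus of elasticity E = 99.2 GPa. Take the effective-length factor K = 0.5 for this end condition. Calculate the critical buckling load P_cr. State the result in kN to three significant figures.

P_cr ≈ 176 kN

I = πd⁴/64 = π×71.1⁴/64 = 1.254×10^6 mm⁴
I = 1.254×10^6 mm⁴ = 1.254×10^-6 m⁴
Effective length L_e = K·L = 0.5 × 5.29 = 2.645 m
P_cr = π²EI / L_e² = π² × 99.2×10⁹ × 1.254×10^-6 / 2.645² = 1.756×10^5 N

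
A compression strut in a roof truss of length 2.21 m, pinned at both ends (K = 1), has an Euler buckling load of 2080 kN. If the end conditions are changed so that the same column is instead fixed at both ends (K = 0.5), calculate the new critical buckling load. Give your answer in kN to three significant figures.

P_cr ≈ 8320 kN

P_cr ∝ 1/K², so P_cr,new = P_cr,old × (K_old/K_new)² = 2080 × (1/0.5)²
= 2080 × 4.000 = 8320 kN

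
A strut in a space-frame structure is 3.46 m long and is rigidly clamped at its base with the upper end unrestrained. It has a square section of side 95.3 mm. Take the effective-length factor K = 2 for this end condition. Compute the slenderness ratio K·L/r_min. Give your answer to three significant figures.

λ ≈ 252

For a square r = a/√12 = 95.3/√12 = 27.51 mm
L_e = K·L = 2 × 3.46 m = 6.920 m = 6920.0 mm
λ = L_e / r_min = 6920.0 / 27.51 = 252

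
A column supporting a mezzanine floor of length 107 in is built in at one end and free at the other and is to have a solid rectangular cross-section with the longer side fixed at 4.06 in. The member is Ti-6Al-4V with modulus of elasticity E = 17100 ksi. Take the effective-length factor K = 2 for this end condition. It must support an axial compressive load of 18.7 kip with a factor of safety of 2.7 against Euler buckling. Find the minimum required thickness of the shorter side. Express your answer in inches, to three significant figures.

b ≈ 3.43 in

Required P_cr = n·P = 2.7 × 18.7 = 50.49 kip
L_e = K·L = 2 × 107 = 214.0 in
Required I = P_cr·L_e²/(π²E) = 5.049×10^4 × 214.0² / (π² × 1.71×10^7) = 13.70 in⁴
Rectangle, weak axis: I_min = h·b³/12 with h = 4.06 in fixed  ⇒  b = (12I/h)^(1/3) = 3.43 in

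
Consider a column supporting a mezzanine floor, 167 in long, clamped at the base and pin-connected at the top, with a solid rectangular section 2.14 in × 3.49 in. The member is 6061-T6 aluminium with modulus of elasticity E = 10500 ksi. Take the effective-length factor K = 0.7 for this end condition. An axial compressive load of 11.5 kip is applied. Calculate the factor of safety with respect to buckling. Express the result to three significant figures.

Buckling occurs about the weak axis: I_min = h·b³/12 with b = 2.14 in (the shorter side).
I_min = 3.49×2.14³/12 = 2.850 in⁴
Effective length L_e = K·L = 0.7 × 167 = 116.9 in
P_cr = π²EI / L_e² = π² × 10500×10³ × 2.850 / 116.9² = 2.161×10^4 lb
Factor of safety n = P_cr / P = 21.615 / 11.5 = 1.88

n ≈ 1.88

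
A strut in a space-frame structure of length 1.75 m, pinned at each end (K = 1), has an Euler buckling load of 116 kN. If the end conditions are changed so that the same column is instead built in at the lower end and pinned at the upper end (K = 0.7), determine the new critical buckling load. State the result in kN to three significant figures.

P_cr ≈ 237 kN

P_cr ∝ 1/K², so P_cr,new = P_cr,old × (K_old/K_new)² = 116 × (1/0.7)²
= 116 × 2.041 = 237 kN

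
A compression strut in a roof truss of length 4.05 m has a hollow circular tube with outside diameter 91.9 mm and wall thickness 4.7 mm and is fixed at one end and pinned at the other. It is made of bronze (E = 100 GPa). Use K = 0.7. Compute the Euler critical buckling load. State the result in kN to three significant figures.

Inner diameter d_i = 91.9 − 2×4.7 = 82.50 mm
I = π(d_o⁴ − d_i⁴)/64 = π(91.9⁴ − 82.50⁴)/64 = 1.227×10^6 mm⁴
I = 1.227×10^6 mm⁴ = 1.227×10^-6 m⁴
Effective length L_e = K·L = 0.7 × 4.05 = 2.835 m
P_cr = π²EI / L_e² = π² × 100×10⁹ × 1.227×10^-6 / 2.835² = 1.507×10^5 N

P_cr ≈ 151 kN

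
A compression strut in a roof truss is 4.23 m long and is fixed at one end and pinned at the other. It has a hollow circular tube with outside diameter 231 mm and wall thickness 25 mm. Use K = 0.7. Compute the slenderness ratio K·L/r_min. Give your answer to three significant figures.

Inner diameter d_i = 231 − 2×25 = 181.0 mm
I = π(d_o⁴ − d_i⁴)/64 = π(231⁴ − 181.0⁴)/64 = 8.709×10^7 mm⁴
A = 1.618×10^4 mm²;  r_min = √(I/A) = √(8.709×10^7/1.618×10^4) = 73.37 mm
L_e = K·L = 0.7 × 4.23 m = 2.961 m = 2961.0 mm
λ = L_e / r_min = 2961.0 / 73.37 = 40.4

λ ≈ 40.4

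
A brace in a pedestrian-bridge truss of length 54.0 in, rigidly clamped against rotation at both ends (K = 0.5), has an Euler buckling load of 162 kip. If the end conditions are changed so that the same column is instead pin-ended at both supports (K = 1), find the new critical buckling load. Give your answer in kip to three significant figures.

P_cr ∝ 1/K², so P_cr,new = P_cr,old × (K_old/K_new)² = 162 × (0.5/1)²
= 162 × 0.2500 = 40.5 kip

P_cr ≈ 40.5 kip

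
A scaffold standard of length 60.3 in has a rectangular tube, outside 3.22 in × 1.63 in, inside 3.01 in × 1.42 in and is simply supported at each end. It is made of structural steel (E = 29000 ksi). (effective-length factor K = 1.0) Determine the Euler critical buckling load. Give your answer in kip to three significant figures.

P_cr ≈ 34.9 kip

Weak-axis I_min = (h_o·b_o³ − h_i·b_i³)/12 with b_o = 1.63, b_i = 1.420 in (shorter outer/inner sides).
I_min = (3.22×1.63³ − 3.010×1.420³)/12 = 0.4439 in⁴
Effective length L_e = K·L = 1 × 60.3 = 60.30 in
P_cr = π²EI / L_e² = π² × 29000×10³ × 0.4439 / 60.30² = 3.494×10^4 lb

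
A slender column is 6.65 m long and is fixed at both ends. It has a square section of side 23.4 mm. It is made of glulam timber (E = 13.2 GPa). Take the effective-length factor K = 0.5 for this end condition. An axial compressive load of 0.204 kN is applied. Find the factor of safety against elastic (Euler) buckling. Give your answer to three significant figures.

n ≈ 1.44

I = a⁴/12 = 23.4⁴/12 = 2.499×10^4 mm⁴
I = 2.499×10^4 mm⁴ = 2.499×10^-8 m⁴
Effective length L_e = K·L = 0.5 × 6.65 = 3.325 m
P_cr = π²EI / L_e² = π² × 13.2×10⁹ × 2.499×10^-8 / 3.325² = 294.4 N
Factor of safety n = P_cr / P = 0.29442 / 0.204 = 1.44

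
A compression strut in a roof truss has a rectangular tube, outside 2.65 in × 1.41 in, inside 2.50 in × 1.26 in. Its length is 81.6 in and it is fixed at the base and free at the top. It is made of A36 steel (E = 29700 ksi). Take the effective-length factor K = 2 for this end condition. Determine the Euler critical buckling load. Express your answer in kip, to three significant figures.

P_cr ≈ 2.23 kip

Weak-axis I_min = (h_o·b_o³ − h_i·b_i³)/12 with b_o = 1.41, b_i = 1.260 in (shorter outer/inner sides).
I_min = (2.65×1.41³ − 2.500×1.260³)/12 = 0.2023 in⁴
Effective length L_e = K·L = 2 × 81.6 = 163.2 in
P_cr = π²EI / L_e² = π² × 29700×10³ × 0.2023 / 163.2² = 2.226×10^3 lb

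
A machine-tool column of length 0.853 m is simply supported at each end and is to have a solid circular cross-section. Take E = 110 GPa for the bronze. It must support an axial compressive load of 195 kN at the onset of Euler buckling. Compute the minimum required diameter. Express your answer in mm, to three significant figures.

d ≈ 40.4 mm

L_e = K·L = 1 × 0.853 = 0.8530 m
Required I = P_cr·L_e²/(π²E) = 1.950×10^5 × 0.8530² / (π² × 1.10×10^11) = 1.307×10^-7 m⁴
I_req = 1.307×10^5 mm⁴
Solid circle: I = πd⁴/64  ⇒  d = (64I/π)^(1/4) = (64×1.307×10^5/π)^(1/4) = 40.4 mm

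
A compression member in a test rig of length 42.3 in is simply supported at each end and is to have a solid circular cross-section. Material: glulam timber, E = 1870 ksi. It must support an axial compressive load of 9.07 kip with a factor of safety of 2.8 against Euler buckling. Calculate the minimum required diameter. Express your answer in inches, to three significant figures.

Required P_cr = n·P = 2.8 × 9.07 = 25.40 kip
L_e = K·L = 1 × 42.3 = 42.30 in
Required I = P_cr·L_e²/(π²E) = 2.540×10^4 × 42.30² / (π² × 1.87×10^6) = 2.462 in⁴
Solid circle: I = πd⁴/64  ⇒  d = (64I/π)^(1/4) = (64×2.462/π)^(1/4) = 2.66 in

d ≈ 2.66 in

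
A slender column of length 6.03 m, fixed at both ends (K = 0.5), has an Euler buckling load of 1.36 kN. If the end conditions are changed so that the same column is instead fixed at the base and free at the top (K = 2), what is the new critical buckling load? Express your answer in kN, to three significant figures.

P_cr ≈ 0.0850 kN

P_cr ∝ 1/K², so P_cr,new = P_cr,old × (K_old/K_new)² = 1.36 × (0.5/2)²
= 1.36 × 0.06250 = 0.0850 kN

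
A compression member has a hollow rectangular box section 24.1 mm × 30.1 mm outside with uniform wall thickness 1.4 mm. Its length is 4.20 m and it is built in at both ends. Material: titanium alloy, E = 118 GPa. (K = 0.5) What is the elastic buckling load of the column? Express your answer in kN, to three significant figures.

Inner dimensions: h_i = 30.1 − 2×1.4 = 27.30 mm, b_i = 24.1 − 2×1.4 = 21.30 mm
Weak-axis I_min = (h_o·b_o³ − h_i·b_i³)/12 with b_o = 24.1, b_i = 21.30 mm (shorter outer/inner sides).
I_min = (30.1×24.1³ − 27.30×21.30³)/12 = 1.313×10^4 mm⁴
I = 1.313×10^4 mm⁴ = 1.313×10^-8 m⁴
Effective length L_e = K·L = 0.5 × 4.20 = 2.100 m
P_cr = π²EI / L_e² = π² × 118×10⁹ × 1.313×10^-8 / 2.100² = 3.466×10^3 N

P_cr ≈ 3.47 kN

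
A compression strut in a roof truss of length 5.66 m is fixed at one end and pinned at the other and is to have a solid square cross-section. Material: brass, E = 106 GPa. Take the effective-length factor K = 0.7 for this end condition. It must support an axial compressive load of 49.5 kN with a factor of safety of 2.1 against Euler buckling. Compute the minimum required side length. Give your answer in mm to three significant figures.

a ≈ 65.8 mm

Required P_cr = n·P = 2.1 × 49.5 = 104.0 kN
L_e = K·L = 0.7 × 5.66 = 3.962 m
Required I = P_cr·L_e²/(π²E) = 1.040×10^5 × 3.962² / (π² × 1.06×10^11) = 1.560×10^-6 m⁴
I_req = 1.560×10^6 mm⁴
Solid square: I = a⁴/12  ⇒  a = (12I)^(1/4) = (12×1.560×10^6)^(1/4) = 65.8 mm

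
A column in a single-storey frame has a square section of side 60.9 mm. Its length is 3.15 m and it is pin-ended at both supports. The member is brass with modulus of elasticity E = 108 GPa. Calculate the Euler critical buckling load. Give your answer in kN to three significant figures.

I = a⁴/12 = 60.9⁴/12 = 1.146×10^6 mm⁴
I = 1.146×10^6 mm⁴ = 1.146×10^-6 m⁴
Effective length L_e = K·L = 1 × 3.15 = 3.150 m
P_cr = π²EI / L_e² = π² × 108×10⁹ × 1.146×10^-6 / 3.150² = 1.231×10^5 N

P_cr ≈ 123 kN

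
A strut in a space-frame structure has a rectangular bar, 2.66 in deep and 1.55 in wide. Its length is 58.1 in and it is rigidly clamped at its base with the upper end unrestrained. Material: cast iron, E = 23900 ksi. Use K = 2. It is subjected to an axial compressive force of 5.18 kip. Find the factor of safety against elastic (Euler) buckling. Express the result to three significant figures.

Buckling occurs about the weak axis: I_min = h·b³/12 with b = 1.55 in (the shorter side).
I_min = 2.66×1.55³/12 = 0.8255 in⁴
Effective length L_e = K·L = 2 × 58.1 = 116.2 in
P_cr = π²EI / L_e² = π² × 23900×10³ × 0.8255 / 116.2² = 1.442×10^4 lb
Factor of safety n = P_cr / P = 14.421 / 5.18 = 2.78

n ≈ 2.78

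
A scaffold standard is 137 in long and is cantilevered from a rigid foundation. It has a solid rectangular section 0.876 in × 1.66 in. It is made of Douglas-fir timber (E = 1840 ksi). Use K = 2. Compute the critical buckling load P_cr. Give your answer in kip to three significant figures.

Buckling occurs about the weak axis: I_min = h·b³/12 with b = 0.876 in (the shorter side).
I_min = 1.66×0.876³/12 = 9.299×10^-2 in⁴
Effective length L_e = K·L = 2 × 137 = 274.0 in
P_cr = π²EI / L_e² = π² × 1840×10³ × 9.299×10^-2 / 274.0² = 22.49 lb

P_cr ≈ 0.0225 kip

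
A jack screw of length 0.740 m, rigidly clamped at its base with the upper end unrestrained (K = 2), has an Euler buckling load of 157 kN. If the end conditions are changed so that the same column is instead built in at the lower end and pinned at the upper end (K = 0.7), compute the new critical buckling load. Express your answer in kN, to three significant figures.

P_cr ∝ 1/K², so P_cr,new = P_cr,old × (K_old/K_new)² = 157 × (2/0.7)²
= 157 × 8.163 = 1280 kN

P_cr ≈ 1280 kN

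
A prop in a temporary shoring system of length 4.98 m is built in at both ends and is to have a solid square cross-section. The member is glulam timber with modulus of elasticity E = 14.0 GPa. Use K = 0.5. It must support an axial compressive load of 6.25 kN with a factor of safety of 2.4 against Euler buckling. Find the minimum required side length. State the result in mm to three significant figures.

Required P_cr = n·P = 2.4 × 6.25 = 15.00 kN
L_e = K·L = 0.5 × 4.98 = 2.490 m
Required I = P_cr·L_e²/(π²E) = 1.500×10^4 × 2.490² / (π² × 1.40×10^10) = 6.731×10^-7 m⁴
I_req = 6.731×10^5 mm⁴
Solid square: I = a⁴/12  ⇒  a = (12I)^(1/4) = (12×6.731×10^5)^(1/4) = 53.3 mm

a ≈ 53.3 mm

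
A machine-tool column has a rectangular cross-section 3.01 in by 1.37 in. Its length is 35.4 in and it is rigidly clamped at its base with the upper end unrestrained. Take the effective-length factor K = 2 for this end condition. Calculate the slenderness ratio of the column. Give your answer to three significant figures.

Buckling occurs about the weak axis: I_min = h·b³/12 with b = 1.37 in (the shorter side).
I_min = 3.01×1.37³/12 = 0.6450 in⁴
A = 4.124 in²;  r_min = √(I/A) = √(0.6450/4.124) = 0.3955 in
L_e = K·L = 2 × 35.4 = 70.80 in
λ = L_e / r_min = 70.800 / 0.3955 = 179

λ ≈ 179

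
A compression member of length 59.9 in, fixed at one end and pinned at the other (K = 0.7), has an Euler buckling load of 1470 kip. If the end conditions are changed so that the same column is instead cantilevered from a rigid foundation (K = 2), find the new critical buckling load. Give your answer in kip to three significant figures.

P_cr ≈ 180 kip

P_cr ∝ 1/K², so P_cr,new = P_cr,old × (K_old/K_new)² = 1470 × (0.7/2)²
= 1470 × 0.1225 = 180 kip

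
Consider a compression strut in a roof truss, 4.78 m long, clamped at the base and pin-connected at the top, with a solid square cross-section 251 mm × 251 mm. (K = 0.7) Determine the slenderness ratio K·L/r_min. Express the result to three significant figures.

For a square r = a/√12 = 251/√12 = 72.46 mm
L_e = K·L = 0.7 × 4.78 m = 3.346 m = 3346.0 mm
λ = L_e / r_min = 3346.0 / 72.46 = 46.2

λ ≈ 46.2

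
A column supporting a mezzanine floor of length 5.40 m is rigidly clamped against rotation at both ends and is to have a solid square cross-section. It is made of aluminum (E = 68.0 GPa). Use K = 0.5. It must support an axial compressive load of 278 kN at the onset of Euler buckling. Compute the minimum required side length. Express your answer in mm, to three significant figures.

a ≈ 77.6 mm

L_e = K·L = 0.5 × 5.40 = 2.700 m
Required I = P_cr·L_e²/(π²E) = 2.780×10^5 × 2.700² / (π² × 6.80×10^10) = 3.020×10^-6 m⁴
I_req = 3.020×10^6 mm⁴
Solid square: I = a⁴/12  ⇒  a = (12I)^(1/4) = (12×3.020×10^6)^(1/4) = 77.6 mm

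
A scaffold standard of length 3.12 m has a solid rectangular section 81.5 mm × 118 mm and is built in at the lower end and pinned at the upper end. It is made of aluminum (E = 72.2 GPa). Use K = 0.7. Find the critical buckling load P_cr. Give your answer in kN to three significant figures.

Buckling occurs about the weak axis: I_min = h·b³/12 with b = 81.5 mm (the shorter side).
I_min = 118×81.5³/12 = 5.323×10^6 mm⁴
I = 5.323×10^6 mm⁴ = 5.323×10^-6 m⁴
Effective length L_e = K·L = 0.7 × 3.12 = 2.184 m
P_cr = π²EI / L_e² = π² × 72.2×10⁹ × 5.323×10^-6 / 2.184² = 7.953×10^5 N

P_cr ≈ 795 kN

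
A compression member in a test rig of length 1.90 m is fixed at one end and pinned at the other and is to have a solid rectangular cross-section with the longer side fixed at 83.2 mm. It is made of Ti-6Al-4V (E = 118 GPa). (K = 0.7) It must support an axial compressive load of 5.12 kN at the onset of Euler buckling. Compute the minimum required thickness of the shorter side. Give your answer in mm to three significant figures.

L_e = K·L = 0.7 × 1.90 = 1.330 m
Required I = P_cr·L_e²/(π²E) = 5.120×10^3 × 1.330² / (π² × 1.18×10^11) = 7.777×10^-9 m⁴
I_req = 7.777×10^3 mm⁴
Rectangle, weak axis: I_min = h·b³/12 with h = 83.2 mm fixed  ⇒  b = (12I/h)^(1/3) = 10.4 mm

b ≈ 10.4 mm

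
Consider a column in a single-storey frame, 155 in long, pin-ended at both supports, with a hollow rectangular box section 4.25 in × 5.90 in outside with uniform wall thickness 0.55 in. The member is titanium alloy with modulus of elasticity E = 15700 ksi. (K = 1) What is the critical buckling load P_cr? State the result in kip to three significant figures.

Inner dimensions: h_i = 5.90 − 2×0.55 = 4.800 in, b_i = 4.25 − 2×0.55 = 3.150 in
Weak-axis I_min = (h_o·b_o³ − h_i·b_i³)/12 with b_o = 4.25, b_i = 3.150 in (shorter outer/inner sides).
I_min = (5.90×4.25³ − 4.800×3.150³)/12 = 25.24 in⁴
Effective length L_e = K·L = 1 × 155 = 155.0 in
P_cr = π²EI / L_e² = π² × 15700×10³ × 25.24 / 155.0² = 1.628×10^5 lb

P_cr ≈ 163 kip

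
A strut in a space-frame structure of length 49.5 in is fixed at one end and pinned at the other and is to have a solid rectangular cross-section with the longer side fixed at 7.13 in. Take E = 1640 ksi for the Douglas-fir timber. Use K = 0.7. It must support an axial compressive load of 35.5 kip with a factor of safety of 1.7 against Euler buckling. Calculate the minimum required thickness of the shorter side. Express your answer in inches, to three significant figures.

Required P_cr = n·P = 1.7 × 35.5 = 60.35 kip
L_e = K·L = 0.7 × 49.5 = 34.65 in
Required I = P_cr·L_e²/(π²E) = 6.035×10^4 × 34.65² / (π² × 1.64×10^6) = 4.477 in⁴
Rectangle, weak axis: I_min = h·b³/12 with h = 7.13 in fixed  ⇒  b = (12I/h)^(1/3) = 1.96 in

b ≈ 1.96 in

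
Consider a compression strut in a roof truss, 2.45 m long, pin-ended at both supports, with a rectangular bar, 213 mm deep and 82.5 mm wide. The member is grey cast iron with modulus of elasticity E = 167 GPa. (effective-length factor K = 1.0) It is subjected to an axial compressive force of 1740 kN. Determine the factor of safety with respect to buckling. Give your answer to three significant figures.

Buckling occurs about the weak axis: I_min = h·b³/12 with b = 82.5 mm (the shorter side).
I_min = 213×82.5³/12 = 9.967×10^6 mm⁴
I = 9.967×10^6 mm⁴ = 9.967×10^-6 m⁴
Effective length L_e = K·L = 1 × 2.45 = 2.450 m
P_cr = π²EI / L_e² = π² × 167×10⁹ × 9.967×10^-6 / 2.450² = 2.737×10^6 N
Factor of safety n = P_cr / P = 2736.8 / 1740 = 1.57

n ≈ 1.57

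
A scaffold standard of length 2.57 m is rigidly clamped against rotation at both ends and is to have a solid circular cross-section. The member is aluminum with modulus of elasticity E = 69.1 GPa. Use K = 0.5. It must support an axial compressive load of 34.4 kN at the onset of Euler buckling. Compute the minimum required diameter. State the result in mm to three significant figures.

d ≈ 36.1 mm

L_e = K·L = 0.5 × 2.57 = 1.285 m
Required I = P_cr·L_e²/(π²E) = 3.440×10^4 × 1.285² / (π² × 6.91×10^10) = 8.329×10^-8 m⁴
I_req = 8.329×10^4 mm⁴
Solid circle: I = πd⁴/64  ⇒  d = (64I/π)^(1/4) = (64×8.329×10^4/π)^(1/4) = 36.1 mm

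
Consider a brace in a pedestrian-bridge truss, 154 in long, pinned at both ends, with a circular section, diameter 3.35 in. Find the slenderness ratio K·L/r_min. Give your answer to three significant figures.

λ ≈ 184

For a solid circle r = d/4 = 3.35/4 = 0.8375 in
L_e = K·L = 1 × 154 = 154.0 in
λ = L_e / r_min = 154.00 / 0.8375 = 184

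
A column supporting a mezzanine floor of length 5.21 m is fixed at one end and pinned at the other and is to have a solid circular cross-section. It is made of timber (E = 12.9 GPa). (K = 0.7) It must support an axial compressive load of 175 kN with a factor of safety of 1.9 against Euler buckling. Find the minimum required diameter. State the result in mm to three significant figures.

d ≈ 163 mm

Required P_cr = n·P = 1.9 × 175 = 332.5 kN
L_e = K·L = 0.7 × 5.21 = 3.647 m
Required I = P_cr·L_e²/(π²E) = 3.325×10^5 × 3.647² / (π² × 1.29×10^10) = 3.474×10^-5 m⁴
I_req = 3.474×10^7 mm⁴
Solid circle: I = πd⁴/64  ⇒  d = (64I/π)^(1/4) = (64×3.474×10^7/π)^(1/4) = 163 mm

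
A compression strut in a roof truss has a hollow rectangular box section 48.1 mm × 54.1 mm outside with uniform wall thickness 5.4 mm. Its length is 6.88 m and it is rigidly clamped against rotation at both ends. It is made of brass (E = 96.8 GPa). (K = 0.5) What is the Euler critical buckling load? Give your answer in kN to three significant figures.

P_cr ≈ 25.4 kN

Inner dimensions: h_i = 54.1 − 2×5.4 = 43.30 mm, b_i = 48.1 − 2×5.4 = 37.30 mm
Weak-axis I_min = (h_o·b_o³ − h_i·b_i³)/12 with b_o = 48.1, b_i = 37.30 mm (shorter outer/inner sides).
I_min = (54.1×48.1³ − 43.30×37.30³)/12 = 3.145×10^5 mm⁴
I = 3.145×10^5 mm⁴ = 3.145×10^-7 m⁴
Effective length L_e = K·L = 0.5 × 6.88 = 3.440 m
P_cr = π²EI / L_e² = π² × 96.8×10⁹ × 3.145×10^-7 / 3.440² = 2.539×10^4 N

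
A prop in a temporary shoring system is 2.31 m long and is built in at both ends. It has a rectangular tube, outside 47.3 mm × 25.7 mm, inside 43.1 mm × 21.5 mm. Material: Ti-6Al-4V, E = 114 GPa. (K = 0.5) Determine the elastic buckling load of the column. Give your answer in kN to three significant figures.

Weak-axis I_min = (h_o·b_o³ − h_i·b_i³)/12 with b_o = 25.7, b_i = 21.50 mm (shorter outer/inner sides).
I_min = (47.3×25.7³ − 43.10×21.50³)/12 = 3.121×10^4 mm⁴
I = 3.121×10^4 mm⁴ = 3.121×10^-8 m⁴
Effective length L_e = K·L = 0.5 × 2.31 = 1.155 m
P_cr = π²EI / L_e² = π² × 114×10⁹ × 3.121×10^-8 / 1.155² = 2.633×10^4 N

P_cr ≈ 26.3 kN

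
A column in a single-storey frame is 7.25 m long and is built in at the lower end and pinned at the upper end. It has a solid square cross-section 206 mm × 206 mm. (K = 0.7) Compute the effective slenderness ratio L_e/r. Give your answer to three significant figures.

For a square r = a/√12 = 206/√12 = 59.47 mm
L_e = K·L = 0.7 × 7.25 m = 5.075 m = 5075.0 mm
λ = L_e / r_min = 5075.0 / 59.47 = 85.3

λ ≈ 85.3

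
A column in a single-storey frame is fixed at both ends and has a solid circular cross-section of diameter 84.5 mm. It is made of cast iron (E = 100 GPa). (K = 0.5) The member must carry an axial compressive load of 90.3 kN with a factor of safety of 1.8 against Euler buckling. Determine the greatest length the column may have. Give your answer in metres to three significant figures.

L_max ≈ 7.80 m

I = πd⁴/64 = π×84.5⁴/64 = 2.503×10^6 mm⁴
I = 2.503×10^-6 m⁴
Required critical load P_cr = n·P = 1.8 × 90.3 = 162.5 kN = 1.625×10^5 N
From P_cr = π²EI/(K·L)²:  L = (1/K)·√(π²EI/P_cr) = (1/0.5)·√(π²×1.00×10^11×2.503×10^-6/1.625×10^5)
L = 7.80 m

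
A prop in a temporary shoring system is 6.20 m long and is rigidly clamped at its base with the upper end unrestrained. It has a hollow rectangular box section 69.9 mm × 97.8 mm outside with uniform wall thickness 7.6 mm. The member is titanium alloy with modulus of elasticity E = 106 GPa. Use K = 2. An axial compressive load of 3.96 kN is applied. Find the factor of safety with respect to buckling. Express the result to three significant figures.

n ≈ 2.85

Inner dimensions: h_i = 97.8 − 2×7.6 = 82.60 mm, b_i = 69.9 − 2×7.6 = 54.70 mm
Weak-axis I_min = (h_o·b_o³ − h_i·b_i³)/12 with b_o = 69.9, b_i = 54.70 mm (shorter outer/inner sides).
I_min = (97.8×69.9³ − 82.60×54.70³)/12 = 1.657×10^6 mm⁴
I = 1.657×10^6 mm⁴ = 1.657×10^-6 m⁴
Effective length L_e = K·L = 2 × 6.20 = 12.40 m
P_cr = π²EI / L_e² = π² × 106×10⁹ × 1.657×10^-6 / 12.40² = 1.127×10^4 N
Factor of safety n = P_cr / P = 11.274 / 3.96 = 2.85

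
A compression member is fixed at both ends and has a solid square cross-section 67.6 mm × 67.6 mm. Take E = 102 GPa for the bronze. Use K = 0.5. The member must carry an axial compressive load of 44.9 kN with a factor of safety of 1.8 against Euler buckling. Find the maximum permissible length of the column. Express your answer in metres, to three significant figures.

L_max ≈ 9.31 m

I = a⁴/12 = 67.6⁴/12 = 1.740×10^6 mm⁴
I = 1.740×10^-6 m⁴
Required critical load P_cr = n·P = 1.8 × 44.9 = 80.82 kN = 8.082×10^4 N
From P_cr = π²EI/(K·L)²:  L = (1/K)·√(π²EI/P_cr) = (1/0.5)·√(π²×1.02×10^11×1.740×10^-6/8.082×10^4)
L = 9.31 m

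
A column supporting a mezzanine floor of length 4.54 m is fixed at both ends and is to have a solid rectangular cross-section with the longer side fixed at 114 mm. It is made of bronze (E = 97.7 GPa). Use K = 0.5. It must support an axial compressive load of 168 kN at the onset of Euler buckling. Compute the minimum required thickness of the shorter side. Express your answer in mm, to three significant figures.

L_e = K·L = 0.5 × 4.54 = 2.270 m
Required I = P_cr·L_e²/(π²E) = 1.680×10^5 × 2.270² / (π² × 9.77×10^10) = 8.978×10^-7 m⁴
I_req = 8.978×10^5 mm⁴
Rectangle, weak axis: I_min = h·b³/12 with h = 114 mm fixed  ⇒  b = (12I/h)^(1/3) = 45.5 mm

b ≈ 45.5 mm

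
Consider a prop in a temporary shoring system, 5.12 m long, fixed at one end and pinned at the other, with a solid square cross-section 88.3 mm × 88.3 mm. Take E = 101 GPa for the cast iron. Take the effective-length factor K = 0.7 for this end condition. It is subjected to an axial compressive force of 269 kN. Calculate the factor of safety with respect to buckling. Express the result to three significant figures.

I = a⁴/12 = 88.3⁴/12 = 5.066×10^6 mm⁴
I = 5.066×10^6 mm⁴ = 5.066×10^-6 m⁴
Effective length L_e = K·L = 0.7 × 5.12 = 3.584 m
P_cr = π²EI / L_e² = π² × 101×10⁹ × 5.066×10^-6 / 3.584² = 3.931×10^5 N
Factor of safety n = P_cr / P = 393.14 / 269 = 1.46

n ≈ 1.46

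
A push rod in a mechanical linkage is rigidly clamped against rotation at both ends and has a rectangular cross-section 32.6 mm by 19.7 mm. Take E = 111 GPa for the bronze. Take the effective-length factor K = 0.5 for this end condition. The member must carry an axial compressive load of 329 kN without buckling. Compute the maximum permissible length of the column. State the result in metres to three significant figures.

Buckling occurs about the weak axis: I_min = h·b³/12 with b = 19.7 mm (the shorter side).
I_min = 32.6×19.7³/12 = 2.077×10^4 mm⁴
I = 2.077×10^-8 m⁴
At the buckling limit P_cr = P = 3.290×10^5 N
From P_cr = π²EI/(K·L)²:  L = (1/K)·√(π²EI/P_cr) = (1/0.5)·√(π²×1.11×10^11×2.077×10^-8/3.290×10^5)
L = 0.526 m

L_max ≈ 0.526 m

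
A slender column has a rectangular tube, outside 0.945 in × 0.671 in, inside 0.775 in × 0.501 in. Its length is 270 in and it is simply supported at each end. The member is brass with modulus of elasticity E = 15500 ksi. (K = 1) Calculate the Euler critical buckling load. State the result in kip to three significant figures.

P_cr ≈ 0.0329 kip

Weak-axis I_min = (h_o·b_o³ − h_i·b_i³)/12 with b_o = 0.671, b_i = 0.5010 in (shorter outer/inner sides).
I_min = (0.945×0.671³ − 0.7750×0.5010³)/12 = 1.567×10^-2 in⁴
Effective length L_e = K·L = 1 × 270 = 270.0 in
P_cr = π²EI / L_e² = π² × 15500×10³ × 1.567×10^-2 / 270.0² = 32.88 lb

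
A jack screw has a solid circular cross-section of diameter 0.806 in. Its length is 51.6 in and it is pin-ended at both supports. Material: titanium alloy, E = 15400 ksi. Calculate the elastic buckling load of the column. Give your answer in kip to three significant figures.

P_cr ≈ 1.18 kip

I = πd⁴/64 = π×0.806⁴/64 = 2.072×10^-2 in⁴
Effective length L_e = K·L = 1 × 51.6 = 51.60 in
P_cr = π²EI / L_e² = π² × 15400×10³ × 2.072×10^-2 / 51.60² = 1.183×10^3 lb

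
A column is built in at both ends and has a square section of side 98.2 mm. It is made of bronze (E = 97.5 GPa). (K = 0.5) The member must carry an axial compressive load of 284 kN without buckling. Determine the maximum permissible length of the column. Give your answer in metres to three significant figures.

L_max ≈ 10.2 m

I = a⁴/12 = 98.2⁴/12 = 7.749×10^6 mm⁴
I = 7.749×10^-6 m⁴
At the buckling limit P_cr = P = 2.840×10^5 N
From P_cr = π²EI/(K·L)²:  L = (1/K)·√(π²EI/P_cr) = (1/0.5)·√(π²×9.75×10^10×7.749×10^-6/2.840×10^5)
L = 10.2 m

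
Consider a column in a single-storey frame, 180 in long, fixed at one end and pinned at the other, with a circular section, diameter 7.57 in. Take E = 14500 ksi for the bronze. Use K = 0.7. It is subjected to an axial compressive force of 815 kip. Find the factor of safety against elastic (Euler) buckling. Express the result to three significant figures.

n ≈ 1.78

I = πd⁴/64 = π×7.57⁴/64 = 161.2 in⁴
Effective length L_e = K·L = 0.7 × 180 = 126.0 in
P_cr = π²EI / L_e² = π² × 14500×10³ × 161.2 / 126.0² = 1.453×10^6 lb
Factor of safety n = P_cr / P = 1453.0 / 815 = 1.78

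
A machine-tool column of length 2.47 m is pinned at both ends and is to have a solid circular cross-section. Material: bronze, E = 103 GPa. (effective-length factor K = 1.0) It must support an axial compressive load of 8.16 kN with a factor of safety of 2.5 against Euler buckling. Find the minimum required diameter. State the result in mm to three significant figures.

Required P_cr = n·P = 2.5 × 8.16 = 20.40 kN
L_e = K·L = 1 × 2.47 = 2.470 m
Required I = P_cr·L_e²/(π²E) = 2.040×10^4 × 2.470² / (π² × 1.03×10^11) = 1.224×10^-7 m⁴
I_req = 1.224×10^5 mm⁴
Solid circle: I = πd⁴/64  ⇒  d = (64I/π)^(1/4) = (64×1.224×10^5/π)^(1/4) = 39.7 mm

d ≈ 39.7 mm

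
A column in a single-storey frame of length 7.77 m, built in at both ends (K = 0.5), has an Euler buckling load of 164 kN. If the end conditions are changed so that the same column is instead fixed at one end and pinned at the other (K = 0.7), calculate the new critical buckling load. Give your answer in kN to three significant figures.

P_cr ∝ 1/K², so P_cr,new = P_cr,old × (K_old/K_new)² = 164 × (0.5/0.7)²
= 164 × 0.5102 = 83.7 kN

P_cr ≈ 83.7 kN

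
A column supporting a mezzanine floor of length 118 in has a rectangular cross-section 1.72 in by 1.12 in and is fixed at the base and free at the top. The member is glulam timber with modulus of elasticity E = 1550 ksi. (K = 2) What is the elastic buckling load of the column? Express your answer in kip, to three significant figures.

P_cr ≈ 0.0553 kip

Buckling occurs about the weak axis: I_min = h·b³/12 with b = 1.12 in (the shorter side).
I_min = 1.72×1.12³/12 = 0.2014 in⁴
Effective length L_e = K·L = 2 × 118 = 236.0 in
P_cr = π²EI / L_e² = π² × 1550×10³ × 0.2014 / 236.0² = 55.31 lb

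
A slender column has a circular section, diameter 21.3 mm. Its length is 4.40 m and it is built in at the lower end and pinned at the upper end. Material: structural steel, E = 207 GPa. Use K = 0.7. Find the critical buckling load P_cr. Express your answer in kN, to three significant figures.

I = πd⁴/64 = π×21.3⁴/64 = 1.010×10^4 mm⁴
I = 1.010×10^4 mm⁴ = 1.010×10^-8 m⁴
Effective length L_e = K·L = 0.7 × 4.40 = 3.080 m
P_cr = π²EI / L_e² = π² × 207×10⁹ × 1.010×10^-8 / 3.080² = 2.176×10^3 N

P_cr ≈ 2.18 kN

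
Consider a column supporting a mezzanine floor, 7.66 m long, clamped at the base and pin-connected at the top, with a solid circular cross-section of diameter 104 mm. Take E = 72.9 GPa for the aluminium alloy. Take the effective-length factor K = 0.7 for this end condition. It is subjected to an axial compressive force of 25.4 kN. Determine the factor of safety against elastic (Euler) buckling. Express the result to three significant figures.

I = πd⁴/64 = π×104⁴/64 = 5.743×10^6 mm⁴
I = 5.743×10^6 mm⁴ = 5.743×10^-6 m⁴
Effective length L_e = K·L = 0.7 × 7.66 = 5.362 m
P_cr = π²EI / L_e² = π² × 72.9×10⁹ × 5.743×10^-6 / 5.362² = 1.437×10^5 N
Factor of safety n = P_cr / P = 143.71 / 25.4 = 5.66

n ≈ 5.66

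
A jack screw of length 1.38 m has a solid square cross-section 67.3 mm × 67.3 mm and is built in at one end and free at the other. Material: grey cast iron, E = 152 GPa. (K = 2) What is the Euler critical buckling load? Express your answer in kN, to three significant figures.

I = a⁴/12 = 67.3⁴/12 = 1.710×10^6 mm⁴
I = 1.710×10^6 mm⁴ = 1.710×10^-6 m⁴
Effective length L_e = K·L = 2 × 1.38 = 2.760 m
P_cr = π²EI / L_e² = π² × 152×10⁹ × 1.710×10^-6 / 2.760² = 3.367×10^5 N

P_cr ≈ 337 kN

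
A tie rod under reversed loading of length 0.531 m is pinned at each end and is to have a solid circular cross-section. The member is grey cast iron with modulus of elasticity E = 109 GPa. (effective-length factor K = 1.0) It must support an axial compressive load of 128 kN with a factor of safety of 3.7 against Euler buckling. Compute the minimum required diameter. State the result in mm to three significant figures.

Required P_cr = n·P = 3.7 × 128 = 473.6 kN
L_e = K·L = 1 × 0.531 = 0.5310 m
Required I = P_cr·L_e²/(π²E) = 4.736×10^5 × 0.5310² / (π² × 1.09×10^11) = 1.241×10^-7 m⁴
I_req = 1.241×10^5 mm⁴
Solid circle: I = πd⁴/64  ⇒  d = (64I/π)^(1/4) = (64×1.241×10^5/π)^(1/4) = 39.9 mm

d ≈ 39.9 mm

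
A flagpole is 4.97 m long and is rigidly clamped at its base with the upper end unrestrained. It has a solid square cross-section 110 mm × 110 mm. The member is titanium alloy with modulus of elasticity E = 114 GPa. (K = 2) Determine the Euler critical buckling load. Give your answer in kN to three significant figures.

I = a⁴/12 = 110⁴/12 = 1.220×10^7 mm⁴
I = 1.220×10^7 mm⁴ = 1.220×10^-5 m⁴
Effective length L_e = K·L = 2 × 4.97 = 9.940 m
P_cr = π²EI / L_e² = π² × 114×10⁹ × 1.220×10^-5 / 9.940² = 1.389×10^5 N

P_cr ≈ 139 kN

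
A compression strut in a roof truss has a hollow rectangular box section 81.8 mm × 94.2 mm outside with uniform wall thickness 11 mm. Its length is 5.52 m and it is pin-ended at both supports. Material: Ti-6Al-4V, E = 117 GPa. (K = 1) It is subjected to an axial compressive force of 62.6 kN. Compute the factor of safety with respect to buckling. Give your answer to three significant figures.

Inner dimensions: h_i = 94.2 − 2×11 = 72.20 mm, b_i = 81.8 − 2×11 = 59.80 mm
Weak-axis I_min = (h_o·b_o³ − h_i·b_i³)/12 with b_o = 81.8, b_i = 59.80 mm (shorter outer/inner sides).
I_min = (94.2×81.8³ − 72.20×59.80³)/12 = 3.010×10^6 mm⁴
I = 3.010×10^6 mm⁴ = 3.010×10^-6 m⁴
Effective length L_e = K·L = 1 × 5.52 = 5.520 m
P_cr = π²EI / L_e² = π² × 117×10⁹ × 3.010×10^-6 / 5.520² = 1.141×10^5 N
Factor of safety n = P_cr / P = 114.07 / 62.6 = 1.82

n ≈ 1.82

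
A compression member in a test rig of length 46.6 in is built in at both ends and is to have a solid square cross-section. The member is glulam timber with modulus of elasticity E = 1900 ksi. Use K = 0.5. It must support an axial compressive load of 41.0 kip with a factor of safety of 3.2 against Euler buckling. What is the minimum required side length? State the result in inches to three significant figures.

Required P_cr = n·P = 3.2 × 41.0 = 131.2 kip
L_e = K·L = 0.5 × 46.6 = 23.30 in
Required I = P_cr·L_e²/(π²E) = 1.312×10^5 × 23.30² / (π² × 1.90×10^6) = 3.798 in⁴
Solid square: I = a⁴/12  ⇒  a = (12I)^(1/4) = (12×3.798)^(1/4) = 2.60 in

a ≈ 2.60 in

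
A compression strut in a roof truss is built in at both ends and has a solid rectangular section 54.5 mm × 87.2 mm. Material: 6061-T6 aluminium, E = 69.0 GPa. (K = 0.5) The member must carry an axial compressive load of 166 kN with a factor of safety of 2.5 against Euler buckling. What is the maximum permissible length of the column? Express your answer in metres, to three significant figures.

L_max ≈ 2.78 m

Buckling occurs about the weak axis: I_min = h·b³/12 with b = 54.5 mm (the shorter side).
I_min = 87.2×54.5³/12 = 1.176×10^6 mm⁴
I = 1.176×10^-6 m⁴
Required critical load P_cr = n·P = 2.5 × 166 = 415.0 kN = 4.150×10^5 N
From P_cr = π²EI/(K·L)²:  L = (1/K)·√(π²EI/P_cr) = (1/0.5)·√(π²×6.90×10^10×1.176×10^-6/4.150×10^5)
L = 2.78 m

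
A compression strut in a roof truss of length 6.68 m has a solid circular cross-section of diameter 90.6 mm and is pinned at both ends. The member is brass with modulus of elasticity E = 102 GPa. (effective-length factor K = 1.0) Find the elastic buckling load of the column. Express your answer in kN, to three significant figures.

P_cr ≈ 74.6 kN

I = πd⁴/64 = π×90.6⁴/64 = 3.307×10^6 mm⁴
I = 3.307×10^6 mm⁴ = 3.307×10^-6 m⁴
Effective length L_e = K·L = 1 × 6.68 = 6.680 m
P_cr = π²EI / L_e² = π² × 102×10⁹ × 3.307×10^-6 / 6.680² = 7.462×10^4 N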